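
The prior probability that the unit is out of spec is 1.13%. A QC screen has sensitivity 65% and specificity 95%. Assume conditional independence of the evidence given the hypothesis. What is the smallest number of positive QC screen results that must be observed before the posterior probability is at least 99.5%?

4

Prior odds = 0.0113/0.9887 = 113/9887.
False-positive rate = 1 − 0.95 = 0.05; likelihood ratio of a positive = 0.65/0.05 = 13.
Target odds: 0.995 ÷ 0.005 = 199.
Need (113/9887) × 13ⁿ ≥ 199, i.e. 13ⁿ ≥ 1967513/113.
13³ = 2197 falls short of 1967513/113 but 13⁴ = 28561 reaches it, so n = 4.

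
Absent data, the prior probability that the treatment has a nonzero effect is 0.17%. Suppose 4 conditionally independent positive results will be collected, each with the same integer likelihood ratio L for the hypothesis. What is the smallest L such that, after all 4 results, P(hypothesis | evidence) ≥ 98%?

14

Prior odds = 0.0017/0.9983 = 17/9983.
Target odds = 0.98/0.02 = 49.
Need L⁴ ≥ 49 ÷ (17/9983) = 489167/17.
13⁴ = 28561 < 489167/17 ≤ 38416 = 14⁴, so L = 14.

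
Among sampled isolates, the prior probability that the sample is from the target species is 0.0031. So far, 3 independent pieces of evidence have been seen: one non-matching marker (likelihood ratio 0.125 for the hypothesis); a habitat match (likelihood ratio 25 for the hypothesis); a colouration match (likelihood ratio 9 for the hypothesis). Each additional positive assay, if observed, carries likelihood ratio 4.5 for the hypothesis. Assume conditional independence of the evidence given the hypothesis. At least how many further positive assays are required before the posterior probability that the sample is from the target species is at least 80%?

3

Prior odds = 0.0031/0.9969 = 31/9969.
Combined Bayes factor of the evidence already in hand = 0.125 × 25 × 9 = 28.125.
Odds after that evidence = (31/9969) × 28.125 = 2325/26584.
Target odds = 0.8/0.2 = 4.
Need 4.5ⁿ ≥ 4 ÷ (2325/26584) = 106336/2325.
4.5² = 20.25 falls short of 106336/2325 but 4.5³ = 91.125 reaches it, so n = 3.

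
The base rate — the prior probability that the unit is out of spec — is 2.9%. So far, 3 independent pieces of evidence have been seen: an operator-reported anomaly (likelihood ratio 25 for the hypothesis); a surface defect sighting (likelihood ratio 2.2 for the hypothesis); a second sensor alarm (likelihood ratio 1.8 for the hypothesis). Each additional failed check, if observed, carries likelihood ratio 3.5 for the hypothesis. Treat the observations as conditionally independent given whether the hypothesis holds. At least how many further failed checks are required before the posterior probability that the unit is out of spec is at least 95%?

2

Prior odds = 0.029/0.971 = 29/971.
Combined Bayes factor of the evidence already in hand = 25 × 2.2 × 1.8 = 99.
Odds after that evidence = (29/971) × 99 = 2871/971.
Target odds = 0.95/0.05 = 19.
Need 3.5ⁿ ≥ 19 ÷ (2871/971) = 18449/2871.
3.5¹ = 3.5 falls short of 18449/2871 but 3.5² = 12.25 reaches it, so n = 2.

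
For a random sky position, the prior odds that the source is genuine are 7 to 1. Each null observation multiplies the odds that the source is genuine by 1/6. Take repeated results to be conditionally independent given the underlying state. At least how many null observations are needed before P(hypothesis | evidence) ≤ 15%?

Prior odds = 7.
Likelihood ratio per null observation = 1/6.
Target odds: 0.15 ÷ 0.85 = 3/17.
Require (1/6)ⁿ ≤ 3/17 ÷ 7 = 3/119.
(1/6)² = 1/36 is still above 3/119 but (1/6)³ = 1/216 is at or below it, so n = 3.

3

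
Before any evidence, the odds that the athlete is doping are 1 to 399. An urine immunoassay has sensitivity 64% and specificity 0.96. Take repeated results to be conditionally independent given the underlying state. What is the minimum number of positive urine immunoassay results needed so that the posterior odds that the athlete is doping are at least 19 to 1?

4

Prior odds = 1/399.
False-positive rate = 1 − 0.96 = 0.04; likelihood ratio of a positive = 0.64/0.04 = 16.
Target odds = 19.
Require 16ⁿ ≥ 19 ÷ (1/399) = 7581.
16³ = 4096 falls short of 7581 but 16⁴ = 65536 reaches it, so n = 4.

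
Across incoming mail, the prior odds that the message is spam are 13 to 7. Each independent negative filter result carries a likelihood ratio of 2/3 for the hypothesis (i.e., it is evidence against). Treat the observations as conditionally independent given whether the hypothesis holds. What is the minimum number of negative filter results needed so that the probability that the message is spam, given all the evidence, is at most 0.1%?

19

Prior odds = 13/7.
Likelihood ratio per negative filter result = 2/3.
Target odds: 0.001 ÷ 0.999 = 1/999.
Require (2/3)ⁿ ≤ 1/999 ÷ (13/7) = 7/12987.
(2/3)¹⁸ = 262144/387420489 is still above 7/12987 but (2/3)¹⁹ ≈0.000451093 is at or below it, so n = 19.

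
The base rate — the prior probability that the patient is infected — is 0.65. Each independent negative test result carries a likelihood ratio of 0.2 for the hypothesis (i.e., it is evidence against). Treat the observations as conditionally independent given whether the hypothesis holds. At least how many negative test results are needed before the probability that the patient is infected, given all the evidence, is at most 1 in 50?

Prior odds: 0.65 ÷ 0.35 = 13/7.
Likelihood ratio per negative test result = 0.2.
Target odds: 0.02 ÷ 0.98 = 1/49.
Need (13/7) × 0.2ⁿ ≤ 1/49, i.e. 0.2ⁿ ≤ 1/91.
0.2² = 0.04 is still above 1/91 but 0.2³ = 0.008 is at or below it, so n = 3.

3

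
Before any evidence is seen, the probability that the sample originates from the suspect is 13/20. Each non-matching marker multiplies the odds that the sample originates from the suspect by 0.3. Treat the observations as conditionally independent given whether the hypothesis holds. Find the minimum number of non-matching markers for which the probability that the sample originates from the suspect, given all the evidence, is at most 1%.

5

Prior odds = 0.65/0.35 = 13/7.
Likelihood ratio per non-matching marker = 0.3.
Target posterior odds = 0.01/0.99 = 1/99.
Require 0.3ⁿ ≤ 1/99 ÷ (13/7) = 7/1287.
0.3⁴ = 0.0081 is still above 7/1287 but 0.3⁵ = 243/100000 is at or below it, so n = 5.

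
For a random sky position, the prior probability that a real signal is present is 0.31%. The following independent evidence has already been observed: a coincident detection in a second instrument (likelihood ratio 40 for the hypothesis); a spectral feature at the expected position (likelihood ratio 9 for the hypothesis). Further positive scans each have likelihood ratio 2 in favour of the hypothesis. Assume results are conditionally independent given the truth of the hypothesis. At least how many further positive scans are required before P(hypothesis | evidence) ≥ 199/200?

8

Prior odds = 0.0031/0.9969 = 31/9969.
Combined Bayes factor of the evidence already in hand = 40 × 9 = 360.
Odds after that evidence = (31/9969) × 360 = 3720/3323.
Target odds = 0.995/0.005 = 199.
Need 2ⁿ ≥ 199 ÷ (3720/3323) = 661277/3720.
2⁷ = 128 falls short of 661277/3720 but 2⁸ = 256 reaches it, so n = 8.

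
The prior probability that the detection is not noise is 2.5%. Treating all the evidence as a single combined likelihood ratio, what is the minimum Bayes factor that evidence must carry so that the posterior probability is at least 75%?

117

Prior odds = 0.025/0.975 = 1/39.
Target odds = 0.75/0.25 = 3.
Required Bayes factor = 3 ÷ (1/39) = 117.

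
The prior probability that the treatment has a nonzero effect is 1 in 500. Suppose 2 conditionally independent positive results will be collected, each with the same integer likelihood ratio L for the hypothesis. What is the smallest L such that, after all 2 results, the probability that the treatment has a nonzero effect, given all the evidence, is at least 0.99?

Prior odds = 0.002/0.998 = 1/499.
Target odds = 0.99/0.01 = 99.
Need L² ≥ 99 ÷ (1/499) = 49401.
222² = 49284 < 49401 ≤ 49729 = 223², so L = 223.

223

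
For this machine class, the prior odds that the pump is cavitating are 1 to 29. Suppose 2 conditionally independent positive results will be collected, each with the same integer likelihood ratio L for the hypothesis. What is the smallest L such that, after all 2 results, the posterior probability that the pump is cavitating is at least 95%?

24

Prior odds = 1/29.
Target odds = 0.95/0.05 = 19.
Need L² ≥ 19 ÷ (1/29) = 551.
23² = 529 < 551 ≤ 576 = 24², so L = 24.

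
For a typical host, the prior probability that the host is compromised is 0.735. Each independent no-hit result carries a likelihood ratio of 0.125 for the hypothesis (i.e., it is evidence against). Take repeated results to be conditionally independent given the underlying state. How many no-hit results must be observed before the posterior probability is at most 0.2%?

4

Prior odds = 0.735/0.265 = 147/53.
Likelihood ratio per no-hit result = 0.125.
Target posterior odds = 0.002/0.998 = 1/499.
Require 0.125ⁿ ≤ 1/499 ÷ (147/53) = 53/73353.
0.125³ = 0.001953125 is still above 53/73353 but 0.125⁴ = 1/4096 is at or below it, so n = 4.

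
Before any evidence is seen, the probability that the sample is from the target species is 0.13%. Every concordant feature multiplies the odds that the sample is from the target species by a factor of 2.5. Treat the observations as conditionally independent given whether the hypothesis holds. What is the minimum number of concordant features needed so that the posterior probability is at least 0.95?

11

Prior odds = 0.0013/0.9987 = 13/9987.
Likelihood ratio per concordant feature = 2.5.
Target odds: 0.95 ÷ 0.05 = 19.
Require 2.5ⁿ ≥ 19 ÷ (13/9987) = 189753/13.
2.5¹⁰ = 9765625/1024 falls short of 189753/13 but 2.5¹¹ = 48828125/2048 reaches it, so n = 11.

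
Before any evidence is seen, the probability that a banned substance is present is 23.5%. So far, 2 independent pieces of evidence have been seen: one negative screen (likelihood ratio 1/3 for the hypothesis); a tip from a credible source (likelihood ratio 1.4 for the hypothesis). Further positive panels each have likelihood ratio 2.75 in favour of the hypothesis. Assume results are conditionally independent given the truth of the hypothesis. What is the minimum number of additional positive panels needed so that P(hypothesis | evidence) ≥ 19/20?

Prior odds = 0.235/0.765 = 47/153.
Combined Bayes factor of the evidence already in hand = (1/3) × 1.4 = 7/15.
Odds after that evidence = (47/153) × 7/15 = 329/2295.
Target odds = 0.95/0.05 = 19.
Need 2.75ⁿ ≥ 19 ÷ (329/2295) = 43605/329.
2.75⁴ = 57.19140625 falls short of 43605/329 but 2.75⁵ = 161051/1024 reaches it, so n = 5.

5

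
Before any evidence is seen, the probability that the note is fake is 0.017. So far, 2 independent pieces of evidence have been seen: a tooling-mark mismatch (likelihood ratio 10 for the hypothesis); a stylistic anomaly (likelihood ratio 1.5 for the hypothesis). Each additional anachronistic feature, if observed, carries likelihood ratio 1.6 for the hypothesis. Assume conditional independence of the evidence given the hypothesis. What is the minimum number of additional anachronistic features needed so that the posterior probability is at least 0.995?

15

Prior odds = 0.017/0.983 = 17/983.
Combined Bayes factor of the evidence already in hand = 10 × 1.5 = 15.
Odds after that evidence = (17/983) × 15 = 255/983.
Target odds = 0.995/0.005 = 199.
Need 1.6ⁿ ≥ 199 ÷ (255/983) = 195617/255.
1.6¹⁴ ≈720.576 falls short of 195617/255 but 1.6¹⁵ ≈1152.92 reaches it, so n = 15.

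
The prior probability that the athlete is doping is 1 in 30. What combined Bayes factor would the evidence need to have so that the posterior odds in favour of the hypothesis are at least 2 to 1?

58

Prior odds = (1/30)/(29/30) = 1/29.
Target odds = 2.
Required Bayes factor = 2 ÷ (1/29) = 58.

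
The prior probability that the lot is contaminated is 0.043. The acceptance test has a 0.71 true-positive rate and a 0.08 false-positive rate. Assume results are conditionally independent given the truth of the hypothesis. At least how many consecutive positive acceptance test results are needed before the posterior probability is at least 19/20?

Prior odds: 0.043 ÷ 0.957 = 43/957.
Likelihood ratio of a positive result = 0.71/0.08 = 8.875.
Target posterior odds = 0.95/0.05 = 19.
Need (43/957) × 8.875ⁿ ≥ 19, i.e. 8.875ⁿ ≥ 18183/43.
8.875² = 78.765625 falls short of 18183/43 but 8.875³ = 357911/512 reaches it, so n = 3.

3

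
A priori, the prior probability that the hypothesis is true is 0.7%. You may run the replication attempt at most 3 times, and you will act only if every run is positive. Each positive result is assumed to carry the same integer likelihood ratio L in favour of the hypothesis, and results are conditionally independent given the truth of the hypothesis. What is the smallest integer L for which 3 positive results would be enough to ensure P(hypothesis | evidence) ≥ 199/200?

Prior odds = 0.007/0.993 = 7/993.
Target odds = 0.995/0.005 = 199.
Need L³ ≥ 199 ÷ (7/993) = 197607/7.
30³ = 27000 < 197607/7 ≤ 29791 = 31³, so L = 31.

31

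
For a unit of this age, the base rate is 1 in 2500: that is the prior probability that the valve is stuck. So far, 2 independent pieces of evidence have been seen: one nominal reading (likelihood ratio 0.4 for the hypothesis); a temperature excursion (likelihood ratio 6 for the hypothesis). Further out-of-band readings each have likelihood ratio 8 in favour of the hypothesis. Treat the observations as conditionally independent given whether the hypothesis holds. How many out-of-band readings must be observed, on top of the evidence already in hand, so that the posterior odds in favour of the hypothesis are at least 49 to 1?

Prior odds = 0.0004/0.9996 = 1/2499.
Combined Bayes factor of the evidence already in hand = 0.4 × 6 = 2.4.
Odds after that evidence = (1/2499) × 2.4 = 4/4165.
Target odds = 49.
Need 8ⁿ ≥ 49 ÷ (4/4165) = 51021.25.
8⁵ = 32768 falls short of 51021.25 but 8⁶ = 262144 reaches it, so n = 6.

6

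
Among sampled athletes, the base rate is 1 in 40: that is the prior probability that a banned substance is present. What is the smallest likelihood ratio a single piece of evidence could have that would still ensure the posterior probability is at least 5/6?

Prior odds = 0.025/0.975 = 1/39.
Target odds = (5/6)/(1/6) = 5.
Required Bayes factor = 5 ÷ (1/39) = 195.

195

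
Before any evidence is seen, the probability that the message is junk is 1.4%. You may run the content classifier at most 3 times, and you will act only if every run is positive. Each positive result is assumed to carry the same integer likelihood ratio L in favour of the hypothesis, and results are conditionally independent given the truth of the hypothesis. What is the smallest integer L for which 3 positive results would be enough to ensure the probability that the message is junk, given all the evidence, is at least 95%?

12

Prior odds = 0.014/0.986 = 7/493.
Target odds = 0.95/0.05 = 19.
Need L³ ≥ 19 ÷ (7/493) = 9367/7.
11³ = 1331 < 9367/7 ≤ 1728 = 12³, so L = 12.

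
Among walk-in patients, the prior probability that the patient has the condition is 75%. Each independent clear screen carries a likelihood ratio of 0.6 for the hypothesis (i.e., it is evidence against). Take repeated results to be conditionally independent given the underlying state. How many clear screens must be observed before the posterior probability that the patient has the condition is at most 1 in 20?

Prior odds: 0.75 ÷ 0.25 = 3.
Likelihood ratio per clear screen = 0.6.
Target odds: 0.05 ÷ 0.95 = 1/19.
Need 3 × 0.6ⁿ ≤ 1/19, i.e. 0.6ⁿ ≤ 1/57.
0.6⁷ = 2187/78125 is still above 1/57 but 0.6⁸ = 6561/390625 is at or below it, so n = 8.

8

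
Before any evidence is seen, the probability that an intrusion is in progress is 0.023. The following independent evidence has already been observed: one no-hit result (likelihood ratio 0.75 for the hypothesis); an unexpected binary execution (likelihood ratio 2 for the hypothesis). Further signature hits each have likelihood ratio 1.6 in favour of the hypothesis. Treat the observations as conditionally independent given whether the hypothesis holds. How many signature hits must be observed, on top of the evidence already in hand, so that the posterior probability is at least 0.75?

10

Prior odds = 0.023/0.977 = 23/977.
Combined Bayes factor of the evidence already in hand = 0.75 × 2 = 1.5.
Odds after that evidence = (23/977) × 1.5 = 69/1954.
Target odds = 0.75/0.25 = 3.
Need 1.6ⁿ ≥ 3 ÷ (69/1954) = 1954/23.
1.6⁹ = 134217728/1953125 falls short of 1954/23 but 1.6¹⁰ ≈109.951 reaches it, so n = 10.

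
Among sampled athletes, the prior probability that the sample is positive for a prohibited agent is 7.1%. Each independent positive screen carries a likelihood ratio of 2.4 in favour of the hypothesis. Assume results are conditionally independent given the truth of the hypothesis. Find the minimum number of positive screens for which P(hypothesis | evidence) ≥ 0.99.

Prior odds = 0.071/0.929 = 71/929.
Likelihood ratio per positive screen = 2.4.
Target odds: 0.99 ÷ 0.01 = 99.
Require 2.4ⁿ ≥ 99 ÷ (71/929) = 91971/71.
2.4⁸ = 429981696/390625 falls short of 91971/71 but 2.4⁹ ≈2641.81 reaches it, so n = 9.

9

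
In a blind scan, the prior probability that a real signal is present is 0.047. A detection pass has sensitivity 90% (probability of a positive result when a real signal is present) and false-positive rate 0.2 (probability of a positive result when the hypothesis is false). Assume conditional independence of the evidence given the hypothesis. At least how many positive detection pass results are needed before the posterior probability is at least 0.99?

6

Prior odds = 0.047/0.953 = 47/953.
Likelihood ratio of a positive result = 0.9/0.2 = 4.5.
Target posterior odds = 0.99/0.01 = 99.
Require 4.5ⁿ ≥ 99 ÷ (47/953) = 94347/47.
4.5⁵ = 1845.28125 falls short of 94347/47 but 4.5⁶ = 8303.765625 reaches it, so n = 6.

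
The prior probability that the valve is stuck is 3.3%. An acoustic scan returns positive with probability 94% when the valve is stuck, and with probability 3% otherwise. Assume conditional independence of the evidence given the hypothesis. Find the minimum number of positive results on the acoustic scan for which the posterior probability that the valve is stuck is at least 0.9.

2

Prior odds: 0.033 ÷ 0.967 = 33/967.
Likelihood ratio of a positive result = 0.94/0.03 = 94/3.
Target odds: 0.9 ÷ 0.1 = 9.
Need (33/967) × (94/3)ⁿ ≥ 9, i.e. (94/3)ⁿ ≥ 2901/11.
(94/3)¹ = 94/3 falls short of 2901/11 but (94/3)² = 8836/9 reaches it, so n = 2.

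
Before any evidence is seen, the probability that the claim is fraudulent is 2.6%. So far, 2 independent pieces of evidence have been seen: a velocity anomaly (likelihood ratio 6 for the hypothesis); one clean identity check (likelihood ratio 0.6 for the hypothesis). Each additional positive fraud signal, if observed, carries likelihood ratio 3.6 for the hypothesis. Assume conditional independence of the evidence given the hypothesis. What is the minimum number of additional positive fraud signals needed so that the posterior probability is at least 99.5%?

Prior odds = 0.026/0.974 = 13/487.
Combined Bayes factor of the evidence already in hand = 6 × 0.6 = 3.6.
Odds after that evidence = (13/487) × 3.6 = 234/2435.
Target odds = 0.995/0.005 = 199.
Need 3.6ⁿ ≥ 199 ÷ (234/2435) = 484565/234.
3.6⁵ = 604.66176 falls short of 484565/234 but 3.6⁶ = 34012224/15625 reaches it, so n = 6.

6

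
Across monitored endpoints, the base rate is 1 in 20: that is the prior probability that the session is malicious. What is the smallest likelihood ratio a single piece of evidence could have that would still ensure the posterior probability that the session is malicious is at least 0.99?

Prior odds = 0.05/0.95 = 1/19.
Target odds = 0.99/0.01 = 99.
Required Bayes factor = 99 ÷ (1/19) = 1881.

1881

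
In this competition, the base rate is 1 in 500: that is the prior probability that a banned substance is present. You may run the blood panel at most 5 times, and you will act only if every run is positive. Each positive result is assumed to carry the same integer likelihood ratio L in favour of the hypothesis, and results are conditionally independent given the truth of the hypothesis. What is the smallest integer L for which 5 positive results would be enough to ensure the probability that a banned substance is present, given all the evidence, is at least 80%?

Prior odds = 0.002/0.998 = 1/499.
Target odds = 0.8/0.2 = 4.
Need L⁵ ≥ 4 ÷ (1/499) = 1996.
4⁵ = 1024 < 1996 ≤ 3125 = 5⁵, so L = 5.

5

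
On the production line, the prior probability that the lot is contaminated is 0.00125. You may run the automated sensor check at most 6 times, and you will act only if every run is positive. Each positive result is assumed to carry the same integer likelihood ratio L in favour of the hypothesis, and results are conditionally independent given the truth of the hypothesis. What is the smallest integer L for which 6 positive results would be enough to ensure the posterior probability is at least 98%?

6

Prior odds = 0.00125/0.99875 = 1/799.
Target odds = 0.98/0.02 = 49.
Need L⁶ ≥ 49 ÷ (1/799) = 39151.
5⁶ = 15625 < 39151 ≤ 46656 = 6⁶, so L = 6.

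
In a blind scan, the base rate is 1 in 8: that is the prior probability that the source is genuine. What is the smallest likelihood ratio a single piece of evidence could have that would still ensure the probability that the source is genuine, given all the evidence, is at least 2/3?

Prior odds = 0.125/0.875 = 1/7.
Target odds = (2/3)/(1/3) = 2.
Required Bayes factor = 2 ÷ (1/7) = 14.

14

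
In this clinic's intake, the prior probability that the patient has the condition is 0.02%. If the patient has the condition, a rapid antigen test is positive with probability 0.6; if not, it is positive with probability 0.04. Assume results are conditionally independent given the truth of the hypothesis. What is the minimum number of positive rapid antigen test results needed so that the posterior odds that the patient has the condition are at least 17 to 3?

Prior odds: 0.0002 ÷ 0.9998 = 1/4999.
Likelihood ratio of a positive = 0.6/0.04 = 15.
Target odds = 17/3.
Require 15ⁿ ≥ 17/3 ÷ (1/4999) = 84983/3.
15³ = 3375 falls short of 84983/3 but 15⁴ = 50625 reaches it, so n = 4.

4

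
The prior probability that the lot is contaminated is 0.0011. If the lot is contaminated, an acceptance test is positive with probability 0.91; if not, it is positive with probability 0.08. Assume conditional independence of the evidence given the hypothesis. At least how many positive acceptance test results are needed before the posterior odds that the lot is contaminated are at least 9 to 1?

Prior odds: 0.0011 ÷ 0.9989 = 11/9989.
Likelihood ratio of a positive = 0.91/0.08 = 11.375.
Target odds = 9.
Need (11/9989) × 11.375ⁿ ≥ 9, i.e. 11.375ⁿ ≥ 89901/11.
11.375³ = 753571/512 falls short of 89901/11 but 11.375⁴ = 68574961/4096 reaches it, so n = 4.

4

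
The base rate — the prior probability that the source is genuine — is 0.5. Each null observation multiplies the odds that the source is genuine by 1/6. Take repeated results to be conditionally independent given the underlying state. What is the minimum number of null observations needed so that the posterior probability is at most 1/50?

3

Prior odds: 0.5 ÷ 0.5 = 1.
Likelihood ratio per null observation = 1/6.
Target posterior odds = 0.02/0.98 = 1/49.
Require (1/6)ⁿ ≤ 1/49 ÷ 1 = 1/49.
(1/6)² = 1/36 is still above 1/49 but (1/6)³ = 1/216 is at or below it, so n = 3.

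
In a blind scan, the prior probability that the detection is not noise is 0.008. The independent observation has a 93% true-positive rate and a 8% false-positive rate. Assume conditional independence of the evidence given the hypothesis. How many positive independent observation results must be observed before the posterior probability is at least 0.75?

3

Prior odds: 0.008 ÷ 0.992 = 1/124.
Likelihood ratio of a positive result = 0.93/0.08 = 11.625.
Target odds: 0.75 ÷ 0.25 = 3.
Require 11.625ⁿ ≥ 3 ÷ (1/124) = 372.
11.625² = 135.140625 falls short of 372 but 11.625³ = 804357/512 reaches it, so n = 3.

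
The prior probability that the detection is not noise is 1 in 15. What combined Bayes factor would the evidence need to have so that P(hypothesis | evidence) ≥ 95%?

Prior odds = (1/15)/(14/15) = 1/14.
Target odds = 0.95/0.05 = 19.
Required Bayes factor = 19 ÷ (1/14) = 266.

266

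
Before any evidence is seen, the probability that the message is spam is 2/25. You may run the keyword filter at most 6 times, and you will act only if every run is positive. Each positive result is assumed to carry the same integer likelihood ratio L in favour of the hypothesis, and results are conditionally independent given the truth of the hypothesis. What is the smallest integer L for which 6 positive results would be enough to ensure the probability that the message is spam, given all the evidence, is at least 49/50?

Prior odds = 0.08/0.92 = 2/23.
Target odds = 0.98/0.02 = 49.
Need L⁶ ≥ 49 ÷ (2/23) = 563.5.
2⁶ = 64 < 563.5 ≤ 729 = 3⁶, so L = 3.

3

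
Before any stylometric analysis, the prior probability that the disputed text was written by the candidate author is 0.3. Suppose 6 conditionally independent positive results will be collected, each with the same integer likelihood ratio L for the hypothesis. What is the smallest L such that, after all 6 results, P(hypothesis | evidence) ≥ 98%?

Prior odds = 0.3/0.7 = 3/7.
Target odds = 0.98/0.02 = 49.
Need L⁶ ≥ 49 ÷ (3/7) = 343/3.
2⁶ = 64 < 343/3 ≤ 729 = 3⁶, so L = 3.

3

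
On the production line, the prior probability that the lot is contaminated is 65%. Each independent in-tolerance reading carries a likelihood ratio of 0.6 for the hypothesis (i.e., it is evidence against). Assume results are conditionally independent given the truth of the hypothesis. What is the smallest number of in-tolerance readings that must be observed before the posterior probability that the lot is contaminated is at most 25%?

Prior odds: 0.65 ÷ 0.35 = 13/7.
Likelihood ratio per in-tolerance reading = 0.6.
Target posterior odds = 0.25/0.75 = 1/3.
Require 0.6ⁿ ≤ 1/3 ÷ (13/7) = 7/39.
0.6³ = 0.216 is still above 7/39 but 0.6⁴ = 0.1296 is at or below it, so n = 4.

4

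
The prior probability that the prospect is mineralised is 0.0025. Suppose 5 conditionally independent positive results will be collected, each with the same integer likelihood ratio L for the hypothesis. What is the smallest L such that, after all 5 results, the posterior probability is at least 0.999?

Prior odds = 0.0025/0.9975 = 1/399.
Target odds = 0.999/0.001 = 999.
Need L⁵ ≥ 999 ÷ (1/399) = 398601.
13⁵ = 371293 < 398601 ≤ 537824 = 14⁵, so L = 14.

14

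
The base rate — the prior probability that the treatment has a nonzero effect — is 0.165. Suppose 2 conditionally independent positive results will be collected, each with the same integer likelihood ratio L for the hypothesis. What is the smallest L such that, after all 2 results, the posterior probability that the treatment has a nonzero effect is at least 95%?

Prior odds = 0.165/0.835 = 33/167.
Target odds = 0.95/0.05 = 19.
Need L² ≥ 19 ÷ (33/167) = 3173/33.
9² = 81 < 3173/33 ≤ 100 = 10², so L = 10.

10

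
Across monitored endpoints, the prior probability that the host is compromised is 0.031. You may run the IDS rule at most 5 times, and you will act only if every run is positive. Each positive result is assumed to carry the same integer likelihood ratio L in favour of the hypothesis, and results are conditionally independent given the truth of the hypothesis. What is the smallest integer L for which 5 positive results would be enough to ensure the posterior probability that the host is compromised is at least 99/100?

Prior odds = 0.031/0.969 = 31/969.
Target odds = 0.99/0.01 = 99.
Need L⁵ ≥ 99 ÷ (31/969) = 95931/31.
4⁵ = 1024 < 95931/31 ≤ 3125 = 5⁵, so L = 5.

5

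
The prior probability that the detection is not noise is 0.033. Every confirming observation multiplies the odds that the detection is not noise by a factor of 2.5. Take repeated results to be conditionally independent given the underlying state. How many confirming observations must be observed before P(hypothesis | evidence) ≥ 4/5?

6

Prior odds: 0.033 ÷ 0.967 = 33/967.
Likelihood ratio per confirming observation = 2.5.
Target posterior odds = 0.8/0.2 = 4.
Need (33/967) × 2.5ⁿ ≥ 4, i.e. 2.5ⁿ ≥ 3868/33.
2.5⁵ = 97.65625 falls short of 3868/33 but 2.5⁶ = 244.140625 reaches it, so n = 6.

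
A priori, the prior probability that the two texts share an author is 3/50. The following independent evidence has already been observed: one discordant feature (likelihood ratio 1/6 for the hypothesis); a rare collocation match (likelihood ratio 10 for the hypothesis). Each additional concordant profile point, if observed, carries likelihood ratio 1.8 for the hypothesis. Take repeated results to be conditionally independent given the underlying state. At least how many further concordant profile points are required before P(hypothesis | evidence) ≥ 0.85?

7

Prior odds = 0.06/0.94 = 3/47.
Combined Bayes factor of the evidence already in hand = (1/6) × 10 = 5/3.
Odds after that evidence = (3/47) × 5/3 = 5/47.
Target odds = 0.85/0.15 = 17/3.
Need 1.8ⁿ ≥ 17/3 ÷ (5/47) = 799/15.
1.8⁶ = 531441/15625 falls short of 799/15 but 1.8⁷ = 4782969/78125 reaches it, so n = 7.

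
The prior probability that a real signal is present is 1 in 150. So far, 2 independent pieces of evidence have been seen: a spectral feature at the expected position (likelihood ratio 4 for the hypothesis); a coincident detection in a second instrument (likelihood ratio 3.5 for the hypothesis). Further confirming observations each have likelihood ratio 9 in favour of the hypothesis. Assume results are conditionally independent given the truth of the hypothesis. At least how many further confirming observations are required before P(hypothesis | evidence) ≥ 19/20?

3

Prior odds = (1/150)/(149/150) = 1/149.
Combined Bayes factor of the evidence already in hand = 4 × 3.5 = 14.
Odds after that evidence = (1/149) × 14 = 14/149.
Target odds = 0.95/0.05 = 19.
Need 9ⁿ ≥ 19 ÷ (14/149) = 2831/14.
9² = 81 falls short of 2831/14 but 9³ = 729 reaches it, so n = 3.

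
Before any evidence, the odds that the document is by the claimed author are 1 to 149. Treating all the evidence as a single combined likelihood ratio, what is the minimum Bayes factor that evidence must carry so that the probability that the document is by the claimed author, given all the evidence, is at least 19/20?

Prior odds = 1/149.
Target odds = 0.95/0.05 = 19.
Required Bayes factor = 19 ÷ (1/149) = 2831.

2831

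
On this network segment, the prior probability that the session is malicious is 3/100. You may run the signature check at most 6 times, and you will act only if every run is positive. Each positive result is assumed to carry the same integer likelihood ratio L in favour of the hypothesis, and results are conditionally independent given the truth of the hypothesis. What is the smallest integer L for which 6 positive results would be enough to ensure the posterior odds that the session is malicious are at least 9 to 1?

Prior odds = 0.03/0.97 = 3/97.
Target odds = 9.
Need L⁶ ≥ 9 ÷ (3/97) = 291.
2⁶ = 64 < 291 ≤ 729 = 3⁶, so L = 3.

3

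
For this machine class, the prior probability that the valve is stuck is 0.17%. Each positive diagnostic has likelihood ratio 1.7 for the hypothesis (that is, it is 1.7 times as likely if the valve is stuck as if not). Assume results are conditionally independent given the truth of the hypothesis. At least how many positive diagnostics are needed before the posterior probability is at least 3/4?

15

Prior odds = 0.0017/0.9983 = 17/9983.
Likelihood ratio per positive diagnostic = 1.7.
Target posterior odds = 0.75/0.25 = 3.
Need (17/9983) × 1.7ⁿ ≥ 3, i.e. 1.7ⁿ ≥ 29949/17.
1.7¹⁴ ≈1683.78 falls short of 29949/17 but 1.7¹⁵ ≈2862.42 reaches it, so n = 15.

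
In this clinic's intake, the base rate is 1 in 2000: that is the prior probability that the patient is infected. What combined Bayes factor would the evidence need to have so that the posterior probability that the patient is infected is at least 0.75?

5997

Prior odds = 0.0005/0.9995 = 1/1999.
Target odds = 0.75/0.25 = 3.
Required Bayes factor = 3 ÷ (1/1999) = 5997.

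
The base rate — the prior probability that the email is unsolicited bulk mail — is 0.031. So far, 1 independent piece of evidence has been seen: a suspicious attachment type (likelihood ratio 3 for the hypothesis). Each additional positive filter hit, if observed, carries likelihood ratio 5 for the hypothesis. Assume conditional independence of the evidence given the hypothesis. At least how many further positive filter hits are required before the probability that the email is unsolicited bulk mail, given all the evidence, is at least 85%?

Prior odds = 0.031/0.969 = 31/969.
Bayes factor of the evidence already in hand = 3.
Odds after that evidence = (31/969) × 3 = 31/323.
Target odds = 0.85/0.15 = 17/3.
Need 5ⁿ ≥ 17/3 ÷ (31/323) = 5491/93.
5² = 25 falls short of 5491/93 but 5³ = 125 reaches it, so n = 3.

3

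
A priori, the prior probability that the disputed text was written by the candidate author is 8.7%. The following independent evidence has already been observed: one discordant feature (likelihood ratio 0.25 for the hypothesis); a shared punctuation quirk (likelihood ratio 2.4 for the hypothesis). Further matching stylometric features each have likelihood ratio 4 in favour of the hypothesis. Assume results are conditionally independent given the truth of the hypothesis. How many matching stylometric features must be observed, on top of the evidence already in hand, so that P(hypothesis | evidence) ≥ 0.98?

Prior odds = 0.087/0.913 = 87/913.
Combined Bayes factor of the evidence already in hand = 0.25 × 2.4 = 0.6.
Odds after that evidence = (87/913) × 0.6 = 261/4565.
Target odds = 0.98/0.02 = 49.
Need 4ⁿ ≥ 49 ÷ (261/4565) = 223685/261.
4⁴ = 256 falls short of 223685/261 but 4⁵ = 1024 reaches it, so n = 5.

5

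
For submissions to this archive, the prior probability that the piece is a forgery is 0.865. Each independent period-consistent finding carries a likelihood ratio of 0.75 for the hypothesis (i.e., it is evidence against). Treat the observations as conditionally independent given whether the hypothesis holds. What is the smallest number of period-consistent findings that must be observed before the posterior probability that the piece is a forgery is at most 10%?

15

Prior odds = 0.865/0.135 = 173/27.
Likelihood ratio per period-consistent finding = 0.75.
Target posterior odds = 0.1/0.9 = 1/9.
Require 0.75ⁿ ≤ 1/9 ÷ (173/27) = 3/173.
0.75¹⁴ = 4782969/268435456 is still above 3/173 but 0.75¹⁵ ≈0.0133635 is at or below it, so n = 15.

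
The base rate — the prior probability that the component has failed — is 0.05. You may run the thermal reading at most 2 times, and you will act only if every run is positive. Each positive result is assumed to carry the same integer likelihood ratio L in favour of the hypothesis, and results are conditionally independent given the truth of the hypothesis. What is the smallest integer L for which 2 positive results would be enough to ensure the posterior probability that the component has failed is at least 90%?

14

Prior odds = 0.05/0.95 = 1/19.
Target odds = 0.9/0.1 = 9.
Need L² ≥ 9 ÷ (1/19) = 171.
13² = 169 < 171 ≤ 196 = 14², so L = 14.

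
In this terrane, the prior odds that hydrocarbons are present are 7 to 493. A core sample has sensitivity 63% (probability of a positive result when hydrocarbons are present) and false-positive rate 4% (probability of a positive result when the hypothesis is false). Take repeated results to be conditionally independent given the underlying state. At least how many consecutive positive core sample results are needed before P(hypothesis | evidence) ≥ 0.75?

2

Prior odds = 7/493.
Likelihood ratio of a positive result = 0.63/0.04 = 15.75.
Target odds: 0.75 ÷ 0.25 = 3.
Require 15.75ⁿ ≥ 3 ÷ (7/493) = 1479/7.
15.75¹ = 15.75 falls short of 1479/7 but 15.75² = 248.0625 reaches it, so n = 2.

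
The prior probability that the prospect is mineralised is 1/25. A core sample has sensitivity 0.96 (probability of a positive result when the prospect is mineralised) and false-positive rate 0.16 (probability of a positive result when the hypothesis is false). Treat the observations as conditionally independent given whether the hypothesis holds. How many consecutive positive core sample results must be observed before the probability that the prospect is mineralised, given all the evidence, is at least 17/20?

3

Prior odds: 0.04 ÷ 0.96 = 1/24.
Likelihood ratio of a positive result = 0.96/0.16 = 6.
Target odds: 0.85 ÷ 0.15 = 17/3.
Need (1/24) × 6ⁿ ≥ 17/3, i.e. 6ⁿ ≥ 136.
6² = 36 falls short of 136 but 6³ = 216 reaches it, so n = 3.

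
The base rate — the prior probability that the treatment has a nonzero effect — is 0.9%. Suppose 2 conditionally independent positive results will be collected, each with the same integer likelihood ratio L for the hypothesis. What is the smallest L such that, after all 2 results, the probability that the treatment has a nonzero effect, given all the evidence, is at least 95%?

Prior odds = 0.009/0.991 = 9/991.
Target odds = 0.95/0.05 = 19.
Need L² ≥ 19 ÷ (9/991) = 18829/9.
45² = 2025 < 18829/9 ≤ 2116 = 46², so L = 46.

46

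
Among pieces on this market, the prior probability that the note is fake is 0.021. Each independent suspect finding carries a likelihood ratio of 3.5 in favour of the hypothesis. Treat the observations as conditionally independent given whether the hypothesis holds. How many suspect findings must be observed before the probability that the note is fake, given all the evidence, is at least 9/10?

Prior odds: 0.021 ÷ 0.979 = 21/979.
Likelihood ratio per suspect finding = 3.5.
Target odds: 0.9 ÷ 0.1 = 9.
Need (21/979) × 3.5ⁿ ≥ 9, i.e. 3.5ⁿ ≥ 2937/7.
3.5⁴ = 150.0625 falls short of 2937/7 but 3.5⁵ = 525.21875 reaches it, so n = 5.

5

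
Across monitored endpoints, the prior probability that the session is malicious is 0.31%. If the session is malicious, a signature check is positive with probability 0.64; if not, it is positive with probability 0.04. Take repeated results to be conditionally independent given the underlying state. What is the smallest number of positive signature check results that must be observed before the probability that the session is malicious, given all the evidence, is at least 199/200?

Prior odds: 0.0031 ÷ 0.9969 = 31/9969.
Likelihood ratio of a positive = 0.64/0.04 = 16.
Target posterior odds = 0.995/0.005 = 199.
Require 16ⁿ ≥ 199 ÷ (31/9969) = 1983831/31.
16³ = 4096 falls short of 1983831/31 but 16⁴ = 65536 reaches it, so n = 4.

4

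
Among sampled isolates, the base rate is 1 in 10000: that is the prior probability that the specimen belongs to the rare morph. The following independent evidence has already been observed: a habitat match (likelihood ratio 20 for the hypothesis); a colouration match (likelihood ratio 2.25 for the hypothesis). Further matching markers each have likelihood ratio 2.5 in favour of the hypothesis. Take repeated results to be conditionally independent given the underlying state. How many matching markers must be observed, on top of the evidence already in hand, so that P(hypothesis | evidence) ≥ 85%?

8

Prior odds = 0.0001/0.9999 = 1/9999.
Combined Bayes factor of the evidence already in hand = 20 × 2.25 = 45.
Odds after that evidence = (1/9999) × 45 = 5/1111.
Target odds = 0.85/0.15 = 17/3.
Need 2.5ⁿ ≥ 17/3 ÷ (5/1111) = 18887/15.
2.5⁷ = 610.3515625 falls short of 18887/15 but 2.5⁸ = 390625/256 reaches it, so n = 8.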